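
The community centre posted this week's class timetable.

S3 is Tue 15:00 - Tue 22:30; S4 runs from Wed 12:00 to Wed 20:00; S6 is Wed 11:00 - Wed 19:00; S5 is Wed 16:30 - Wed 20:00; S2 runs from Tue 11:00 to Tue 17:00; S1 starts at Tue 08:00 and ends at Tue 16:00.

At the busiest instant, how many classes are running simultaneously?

3

Walk through starts and ends in time order (an end at T is processed before a start at T):
Tue 08:00 start S1 → 1
Tue 11:00 start S2 → 2
Tue 15:00 start S3 → 3
Tue 16:00 end S1 → 2
Tue 17:00 end S2 → 1
Tue 22:30 end S3 → 0
Wed 11:00 start S6 → 1
Wed 12:00 start S4 → 2
Wed 16:30 start S5 → 3
Wed 19:00 end S6 → 2
Wed 20:00 end S4 → 1
Wed 20:00 end S5 → 0
Peak is 3, at Tue 15:00 (S1, S2, S3).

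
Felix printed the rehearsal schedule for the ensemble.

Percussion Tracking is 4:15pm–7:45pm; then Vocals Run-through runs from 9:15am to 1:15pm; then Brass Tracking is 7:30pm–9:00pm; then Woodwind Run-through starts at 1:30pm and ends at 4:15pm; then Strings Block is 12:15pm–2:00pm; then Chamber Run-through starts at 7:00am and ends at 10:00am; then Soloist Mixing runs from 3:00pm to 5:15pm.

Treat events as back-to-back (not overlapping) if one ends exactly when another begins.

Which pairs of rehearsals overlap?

Sorted by start: Chamber Run-through, Vocals Run-through, Strings Block, Woodwind Run-through, Soloist Mixing, Percussion Tracking, Brass Tracking.
Vocals Run-through starts before Chamber Run-through ends → Chamber Run-through and Vocals Run-through overlap.
Strings Block starts after Chamber Run-through ends; Chamber Run-through is clear from here.
Strings Block starts before Vocals Run-through ends → Vocals Run-through and Strings Block overlap.
Woodwind Run-through starts after Vocals Run-through ends; Vocals Run-through is clear from here.
Woodwind Run-through starts before Strings Block ends → Strings Block and Woodwind Run-through overlap.
Soloist Mixing starts after Strings Block ends; Strings Block is clear from here.
Soloist Mixing starts before Woodwind Run-through ends → Woodwind Run-through and Soloist Mixing overlap.
Percussion Tracking starts exactly when Woodwind Run-through ends (back-to-back, no overlap); Woodwind Run-through is clear from here.
Percussion Tracking starts before Soloist Mixing ends → Soloist Mixing and Percussion Tracking overlap.
Brass Tracking starts after Soloist Mixing ends.
Brass Tracking starts before Percussion Tracking ends → Percussion Tracking and Brass Tracking overlap.

Brass Tracking & Percussion Tracking, Chamber Run-through & Vocals Run-through, Percussion Tracking & Soloist Mixing, Soloist Mixing & Woodwind Run-through, Strings Block & Vocals Run-through, Strings Block & Woodwind Run-through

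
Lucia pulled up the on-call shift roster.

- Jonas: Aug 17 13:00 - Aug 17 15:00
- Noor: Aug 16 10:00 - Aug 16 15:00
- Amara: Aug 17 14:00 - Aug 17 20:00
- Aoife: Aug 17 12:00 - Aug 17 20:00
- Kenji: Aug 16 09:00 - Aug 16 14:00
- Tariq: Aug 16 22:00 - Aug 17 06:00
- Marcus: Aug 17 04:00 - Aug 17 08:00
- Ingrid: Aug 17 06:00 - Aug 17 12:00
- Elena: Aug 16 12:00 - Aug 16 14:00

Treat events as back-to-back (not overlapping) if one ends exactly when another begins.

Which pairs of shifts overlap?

Amara & Aoife, Amara & Jonas, Aoife & Jonas, Elena & Kenji, Elena & Noor, Ingrid & Marcus, Kenji & Noor, Marcus & Tariq

Check each pair: they overlap iff neither finishes before the other starts.
Sorted by start: Kenji, Noor, Elena, Tariq, Marcus, Ingrid, Aoife, Jonas, Amara.
Noor starts before Kenji ends → Kenji and Noor overlap.
Elena starts before Kenji ends → Kenji and Elena overlap.
Tariq starts after Kenji ends — done with Kenji.
Elena starts before Noor ends → Noor and Elena overlap.
Tariq starts after Noor ends — done with Noor.
Tariq starts after Elena ends — done with Elena.
Marcus starts before Tariq ends → Tariq and Marcus overlap.
Ingrid starts exactly when Tariq ends (back-to-back, no overlap) — done with Tariq.
Ingrid starts before Marcus ends → Marcus and Ingrid overlap.
Aoife starts after Marcus ends — done with Marcus.
Aoife starts exactly when Ingrid ends (back-to-back, no overlap) — done with Ingrid.
Jonas starts before Aoife ends → Aoife and Jonas overlap.
Amara starts before Aoife ends → Aoife and Amara overlap.
Amara starts before Jonas ends → Jonas and Amara overlap.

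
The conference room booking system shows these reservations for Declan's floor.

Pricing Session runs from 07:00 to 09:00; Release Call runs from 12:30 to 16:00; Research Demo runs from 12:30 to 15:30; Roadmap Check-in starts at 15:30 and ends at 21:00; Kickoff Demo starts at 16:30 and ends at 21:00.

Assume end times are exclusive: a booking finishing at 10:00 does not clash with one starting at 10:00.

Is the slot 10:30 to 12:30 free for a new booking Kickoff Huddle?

Yes — the slot is free

Pricing Session: ends 09:00 at or before Kickoff Huddle starts 10:30 → clear.
Release Call: starts 12:30 at or after Kickoff Huddle ends 12:30 → clear.
Research Demo: starts 12:30 at or after Kickoff Huddle ends 12:30 → clear.
Roadmap Check-in: starts 15:30 at or after Kickoff Huddle ends 12:30 → clear.
Kickoff Demo: starts 16:30 at or after Kickoff Huddle ends 12:30 → clear.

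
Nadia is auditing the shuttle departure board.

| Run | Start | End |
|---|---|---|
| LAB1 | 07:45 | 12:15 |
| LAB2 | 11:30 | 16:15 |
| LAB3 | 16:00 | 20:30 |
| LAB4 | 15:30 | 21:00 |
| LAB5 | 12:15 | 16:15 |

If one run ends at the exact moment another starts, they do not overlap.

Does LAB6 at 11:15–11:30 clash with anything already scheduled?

LAB1: starts 07:45 before LAB6 ends 11:30, and ends 12:15 after LAB6 starts 11:15 → overlap.
LAB2: starts 11:30 at or after LAB6 ends 11:30 → clear.
LAB5: starts 12:15 at or after LAB6 ends 11:30 → clear.
LAB4: starts 15:30 at or after LAB6 ends 11:30 → clear.
LAB3: starts 16:00 at or after LAB6 ends 11:30 → clear.
LAB6 overlaps LAB1.

Yes — it overlaps LAB1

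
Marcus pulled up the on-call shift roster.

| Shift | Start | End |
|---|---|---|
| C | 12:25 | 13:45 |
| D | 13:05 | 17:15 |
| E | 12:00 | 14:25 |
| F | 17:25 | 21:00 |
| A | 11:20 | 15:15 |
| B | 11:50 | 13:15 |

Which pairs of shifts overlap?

Two intervals overlap when each starts before the other ends.
Sorted by start: A, B, E, C, D, F.
B starts before A ends → A and B overlap.
E starts before A ends → A and E overlap.
C starts before A ends → A and C overlap.
D starts before A ends → A and D overlap.
F starts after A ends.
E starts before B ends → B and E overlap.
C starts before B ends → B and C overlap.
D starts before B ends → B and D overlap.
F starts after B ends.
C starts before E ends → E and C overlap.
D starts before E ends → E and D overlap.
F starts after E ends.
D starts before C ends → C and D overlap.
F starts after C ends.
F starts after D ends.

A & B, A & C, A & D, A & E, B & C, B & D, B & E, C & D, C & E, D & E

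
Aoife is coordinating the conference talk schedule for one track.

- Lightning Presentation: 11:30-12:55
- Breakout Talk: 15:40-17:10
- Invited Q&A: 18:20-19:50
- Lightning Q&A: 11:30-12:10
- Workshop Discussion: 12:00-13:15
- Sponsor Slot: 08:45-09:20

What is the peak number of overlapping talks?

3

Sweep the timeline, counting +1 at each start and −1 at each end (ends before starts at a tie):
08:45 start Sponsor Slot → 1
09:20 end Sponsor Slot → 0
11:30 start Lightning Presentation → 1
11:30 start Lightning Q&A → 2
12:00 start Workshop Discussion → 3
12:10 end Lightning Q&A → 2
12:55 end Lightning Presentation → 1
13:15 end Workshop Discussion → 0
15:40 start Breakout Talk → 1
17:10 end Breakout Talk → 0
18:20 start Invited Q&A → 1
19:50 end Invited Q&A → 0
Peak is 3, at 12:00 (Lightning Presentation, Lightning Q&A, Workshop Discussion).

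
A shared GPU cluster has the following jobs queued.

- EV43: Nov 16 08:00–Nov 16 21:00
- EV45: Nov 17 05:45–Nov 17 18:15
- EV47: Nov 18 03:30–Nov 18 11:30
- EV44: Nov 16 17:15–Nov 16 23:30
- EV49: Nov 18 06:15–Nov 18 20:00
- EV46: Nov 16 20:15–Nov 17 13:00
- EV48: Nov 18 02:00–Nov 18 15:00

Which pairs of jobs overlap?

EV43 & EV44, EV43 & EV46, EV44 & EV46, EV45 & EV46, EV47 & EV48, EV47 & EV49, EV48 & EV49

Check each pair: they overlap iff neither finishes before the other starts.
Sorted by start: EV43, EV44, EV46, EV45, EV48, EV47, EV49.
EV44 starts before EV43 ends → EV43 and EV44 overlap.
EV46 starts before EV43 ends → EV43 and EV46 overlap.
EV45 starts after EV43 ends — done with EV43.
EV46 starts before EV44 ends → EV44 and EV46 overlap.
EV45 starts after EV44 ends — done with EV44.
EV45 starts before EV46 ends → EV46 and EV45 overlap.
EV48 starts after EV46 ends — done with EV46.
EV48 starts after EV45 ends — done with EV45.
EV47 starts before EV48 ends → EV48 and EV47 overlap.
EV49 starts before EV48 ends → EV48 and EV49 overlap.
EV49 starts before EV47 ends → EV47 and EV49 overlap.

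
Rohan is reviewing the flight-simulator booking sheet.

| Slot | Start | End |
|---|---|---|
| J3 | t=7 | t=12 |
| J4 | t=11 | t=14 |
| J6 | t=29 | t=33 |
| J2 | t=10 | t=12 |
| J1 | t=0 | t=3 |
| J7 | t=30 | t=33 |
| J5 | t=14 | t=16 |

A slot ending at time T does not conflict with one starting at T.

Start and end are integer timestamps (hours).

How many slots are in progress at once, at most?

3

Sort all start/end points and keep a running count:
t=0 start J1 → 1
t=3 end J1 → 0
t=7 start J3 → 1
t=10 start J2 → 2
t=11 start J4 → 3
t=12 end J2 → 2
t=12 end J3 → 1
t=14 end J4 → 0
t=14 start J5 → 1
t=16 end J5 → 0
t=29 start J6 → 1
t=30 start J7 → 2
t=33 end J6 → 1
t=33 end J7 → 0
Peak is 3, at t=11 (J2, J3, J4).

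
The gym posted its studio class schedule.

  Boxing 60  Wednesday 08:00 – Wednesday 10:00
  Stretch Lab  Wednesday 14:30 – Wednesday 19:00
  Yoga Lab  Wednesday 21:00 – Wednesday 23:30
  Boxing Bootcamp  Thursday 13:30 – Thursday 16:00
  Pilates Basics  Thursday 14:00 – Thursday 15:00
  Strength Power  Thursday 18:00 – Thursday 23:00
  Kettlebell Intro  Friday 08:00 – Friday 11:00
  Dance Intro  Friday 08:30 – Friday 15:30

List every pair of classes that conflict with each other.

Check each pair: they overlap iff neither finishes before the other starts.
Sorted by start: Boxing 60, Stretch Lab, Yoga Lab, Boxing Bootcamp, Pilates Basics, Strength Power, Kettlebell Intro, Dance Intro.
Stretch Lab starts after Boxing 60 ends; Boxing 60 is clear from here.
Yoga Lab starts after Stretch Lab ends; Stretch Lab is clear from here.
Boxing Bootcamp starts after Yoga Lab ends; Yoga Lab is clear from here.
Pilates Basics starts before Boxing Bootcamp ends → Boxing Bootcamp and Pilates Basics overlap.
Strength Power starts after Boxing Bootcamp ends; Boxing Bootcamp is clear from here.
Strength Power starts after Pilates Basics ends; Pilates Basics is clear from here.
Kettlebell Intro starts after Strength Power ends; Strength Power is clear from here.
Dance Intro starts before Kettlebell Intro ends → Kettlebell Intro and Dance Intro overlap.

Boxing Bootcamp & Pilates Basics, Dance Intro & Kettlebell Intro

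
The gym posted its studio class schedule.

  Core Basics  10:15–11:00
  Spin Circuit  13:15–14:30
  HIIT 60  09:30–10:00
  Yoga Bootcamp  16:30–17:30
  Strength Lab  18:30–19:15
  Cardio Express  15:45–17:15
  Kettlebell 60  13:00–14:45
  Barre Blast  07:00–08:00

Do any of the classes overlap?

Yes

Two intervals overlap when each starts before the other ends.
Sorted by start: Barre Blast, HIIT 60, Core Basics, Kettlebell 60, Spin Circuit, Cardio Express, Yoga Bootcamp, Strength Lab.
HIIT 60 starts after Barre Blast ends, so nothing later overlaps Barre Blast either.
Core Basics starts after HIIT 60 ends, so nothing later overlaps HIIT 60 either.
Kettlebell 60 starts after Core Basics ends, so nothing later overlaps Core Basics either.
Spin Circuit starts before Kettlebell 60 ends → Kettlebell 60 and Spin Circuit overlap.
That's a conflict, so the schedule is not conflict-free.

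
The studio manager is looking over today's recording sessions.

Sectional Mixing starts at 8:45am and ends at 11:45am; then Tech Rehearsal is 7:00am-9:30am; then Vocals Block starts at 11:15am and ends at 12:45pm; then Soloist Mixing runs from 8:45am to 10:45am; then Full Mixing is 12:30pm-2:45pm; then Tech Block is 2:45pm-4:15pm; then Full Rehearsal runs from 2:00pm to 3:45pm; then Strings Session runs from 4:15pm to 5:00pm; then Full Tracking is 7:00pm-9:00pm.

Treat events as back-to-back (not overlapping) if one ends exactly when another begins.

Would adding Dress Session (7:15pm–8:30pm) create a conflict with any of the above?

Yes — it overlaps Full Tracking

Tech Rehearsal: ends 9:30am at or before Dress Session starts 7:15pm → clear.
Sectional Mixing: ends 11:45am at or before Dress Session starts 7:15pm → clear.
Soloist Mixing: ends 10:45am at or before Dress Session starts 7:15pm → clear.
Vocals Block: ends 12:45pm at or before Dress Session starts 7:15pm → clear.
Full Mixing: ends 2:45pm at or before Dress Session starts 7:15pm → clear.
Full Rehearsal: ends 3:45pm at or before Dress Session starts 7:15pm → clear.
Tech Block: ends 4:15pm at or before Dress Session starts 7:15pm → clear.
Strings Session: ends 5:00pm at or before Dress Session starts 7:15pm → clear.
Full Tracking: starts 7:00pm before Dress Session ends 8:30pm, and ends 9:00pm after Dress Session starts 7:15pm → overlap.
Dress Session overlaps Full Tracking.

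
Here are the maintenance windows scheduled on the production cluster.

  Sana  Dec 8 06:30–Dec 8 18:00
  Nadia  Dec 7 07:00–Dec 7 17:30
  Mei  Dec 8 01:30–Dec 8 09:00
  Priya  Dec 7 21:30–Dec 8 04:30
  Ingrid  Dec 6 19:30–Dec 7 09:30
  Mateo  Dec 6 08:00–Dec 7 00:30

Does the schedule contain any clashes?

Yes

Sorted by start: Mateo, Ingrid, Nadia, Priya, Mei, Sana.
Ingrid starts before Mateo ends → Mateo and Ingrid overlap.
That's a conflict, so the schedule is not conflict-free.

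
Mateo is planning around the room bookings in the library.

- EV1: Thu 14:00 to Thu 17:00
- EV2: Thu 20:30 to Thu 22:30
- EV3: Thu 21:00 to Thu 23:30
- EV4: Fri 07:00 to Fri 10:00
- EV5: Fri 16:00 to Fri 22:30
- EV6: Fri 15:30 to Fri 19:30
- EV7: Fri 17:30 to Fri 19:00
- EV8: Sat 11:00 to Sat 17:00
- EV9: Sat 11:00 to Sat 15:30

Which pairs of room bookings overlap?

Sorted by start: EV1, EV2, EV3, EV4, EV6, EV5, EV7, EV8, EV9.
EV2 starts after EV1 ends, so EV1 has no further overlaps.
EV3 starts before EV2 ends → EV2 and EV3 overlap.
EV4 starts after EV2 ends, so EV2 has no further overlaps.
EV4 starts after EV3 ends, so EV3 has no further overlaps.
EV6 starts after EV4 ends, so EV4 has no further overlaps.
EV5 starts before EV6 ends → EV6 and EV5 overlap.
EV7 starts before EV6 ends → EV6 and EV7 overlap.
EV8 starts after EV6 ends, so EV6 has no further overlaps.
EV7 starts before EV5 ends → EV5 and EV7 overlap.
EV8 starts after EV5 ends, so EV5 has no further overlaps.
EV8 starts after EV7 ends, so EV7 has no further overlaps.
EV9 starts before EV8 ends → EV8 and EV9 overlap.

EV2 & EV3, EV5 & EV6, EV5 & EV7, EV6 & EV7, EV8 & EV9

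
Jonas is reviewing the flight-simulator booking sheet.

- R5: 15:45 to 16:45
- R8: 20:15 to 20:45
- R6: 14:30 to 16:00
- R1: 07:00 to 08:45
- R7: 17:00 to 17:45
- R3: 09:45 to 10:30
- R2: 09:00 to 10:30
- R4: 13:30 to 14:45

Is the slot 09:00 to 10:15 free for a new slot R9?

No — it overlaps R2, R3

R1: ends 08:45 at or before R9 starts 09:00 → clear.
R2: starts 09:00 before R9 ends 10:15, and ends 10:30 after R9 starts 09:00 → overlap.
R3: starts 09:45 before R9 ends 10:15, and ends 10:30 after R9 starts 09:00 → overlap.
R4: starts 13:30 at or after R9 ends 10:15 → clear.
R6: starts 14:30 at or after R9 ends 10:15 → clear.
R5: starts 15:45 at or after R9 ends 10:15 → clear.
R7: starts 17:00 at or after R9 ends 10:15 → clear.
R8: starts 20:15 at or after R9 ends 10:15 → clear.
R9 overlaps R2, R3.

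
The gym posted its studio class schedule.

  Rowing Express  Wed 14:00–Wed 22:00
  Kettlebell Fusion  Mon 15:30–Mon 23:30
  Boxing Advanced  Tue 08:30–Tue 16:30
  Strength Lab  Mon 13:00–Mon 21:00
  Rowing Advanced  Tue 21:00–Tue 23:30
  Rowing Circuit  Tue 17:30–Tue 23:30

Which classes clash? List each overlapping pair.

Sorted by start: Strength Lab, Kettlebell Fusion, Boxing Advanced, Rowing Circuit, Rowing Advanced, Rowing Express.
Kettlebell Fusion starts before Strength Lab ends → Strength Lab and Kettlebell Fusion overlap.
Boxing Advanced starts after Strength Lab ends, so nothing later overlaps Strength Lab either.
Boxing Advanced starts after Kettlebell Fusion ends, so nothing later overlaps Kettlebell Fusion either.
Rowing Circuit starts after Boxing Advanced ends, so nothing later overlaps Boxing Advanced either.
Rowing Advanced starts before Rowing Circuit ends → Rowing Circuit and Rowing Advanced overlap.
Rowing Express starts after Rowing Circuit ends.
Rowing Express starts after Rowing Advanced ends.

Kettlebell Fusion & Strength Lab, Rowing Advanced & Rowing Circuit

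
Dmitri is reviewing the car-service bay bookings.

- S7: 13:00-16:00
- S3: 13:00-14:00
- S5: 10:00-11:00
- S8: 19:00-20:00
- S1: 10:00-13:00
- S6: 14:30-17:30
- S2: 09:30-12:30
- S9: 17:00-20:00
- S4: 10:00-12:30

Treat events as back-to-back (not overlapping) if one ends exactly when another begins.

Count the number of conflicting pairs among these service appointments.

10

Sorted by start: S2, S1, S4, S5, S3, S7, S6, S9, S8.
S1 starts before S2 ends → S2 and S1 overlap.
S4 starts before S2 ends → S2 and S4 overlap.
S5 starts before S2 ends → S2 and S5 overlap.
S3 starts after S2 ends, so S2 has no further overlaps.
S4 starts before S1 ends → S1 and S4 overlap.
S5 starts before S1 ends → S1 and S5 overlap.
S3 starts exactly when S1 ends (back-to-back, no overlap), so S1 has no further overlaps.
S5 starts before S4 ends → S4 and S5 overlap.
S3 starts after S4 ends, so S4 has no further overlaps.
S3 starts after S5 ends, so S5 has no further overlaps.
S7 starts before S3 ends → S3 and S7 overlap.
S6 starts after S3 ends, so S3 has no further overlaps.
S6 starts before S7 ends → S7 and S6 overlap.
S9 starts after S7 ends, so S7 has no further overlaps.
S9 starts before S6 ends → S6 and S9 overlap.
S8 starts after S6 ends.
S8 starts before S9 ends → S9 and S8 overlap.
Overlapping pairs: S1 & S2, S1 & S4, S1 & S5, S2 & S4, S2 & S5, S3 & S7, S4 & S5, S6 & S7, S6 & S9, S8 & S9 — 10 in total.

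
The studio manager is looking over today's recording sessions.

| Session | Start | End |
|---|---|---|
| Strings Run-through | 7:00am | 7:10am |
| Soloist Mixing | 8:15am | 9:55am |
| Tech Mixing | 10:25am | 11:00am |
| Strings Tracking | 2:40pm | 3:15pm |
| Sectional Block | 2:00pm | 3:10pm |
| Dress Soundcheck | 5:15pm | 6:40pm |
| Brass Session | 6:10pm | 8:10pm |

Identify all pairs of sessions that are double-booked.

Brass Session & Dress Soundcheck, Sectional Block & Strings Tracking

Two intervals overlap when each starts before the other ends.
Sorted by start: Strings Run-through, Soloist Mixing, Tech Mixing, Sectional Block, Strings Tracking, Dress Soundcheck, Brass Session.
Soloist Mixing starts after Strings Run-through ends, so Strings Run-through has no further overlaps.
Tech Mixing starts after Soloist Mixing ends, so Soloist Mixing has no further overlaps.
Sectional Block starts after Tech Mixing ends, so Tech Mixing has no further overlaps.
Strings Tracking starts before Sectional Block ends → Sectional Block and Strings Tracking overlap.
Dress Soundcheck starts after Sectional Block ends, so Sectional Block has no further overlaps.
Dress Soundcheck starts after Strings Tracking ends, so Strings Tracking has no further overlaps.
Brass Session starts before Dress Soundcheck ends → Dress Soundcheck and Brass Session overlap.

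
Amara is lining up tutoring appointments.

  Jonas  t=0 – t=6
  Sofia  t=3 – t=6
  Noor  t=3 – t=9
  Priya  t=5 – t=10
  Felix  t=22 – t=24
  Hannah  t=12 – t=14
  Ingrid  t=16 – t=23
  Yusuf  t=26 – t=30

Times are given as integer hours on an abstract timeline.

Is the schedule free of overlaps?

Sorted by start: Jonas, Sofia, Noor, Priya, Hannah, Ingrid, Felix, Yusuf.
Sofia starts before Jonas ends → Jonas and Sofia overlap.
That's a conflict, so the schedule is not conflict-free.

No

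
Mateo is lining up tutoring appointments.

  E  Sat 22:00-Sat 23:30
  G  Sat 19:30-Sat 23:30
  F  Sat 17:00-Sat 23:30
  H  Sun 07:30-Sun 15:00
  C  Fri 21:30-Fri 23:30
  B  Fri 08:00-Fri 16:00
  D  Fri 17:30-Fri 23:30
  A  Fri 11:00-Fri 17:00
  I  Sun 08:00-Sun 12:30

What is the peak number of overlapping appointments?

Sweep the timeline, counting +1 at each start and −1 at each end (ends before starts at a tie):
Fri 08:00 start B → 1
Fri 11:00 start A → 2
Fri 16:00 end B → 1
Fri 17:00 end A → 0
Fri 17:30 start D → 1
Fri 21:30 start C → 2
Fri 23:30 end C → 1
Fri 23:30 end D → 0
Sat 17:00 start F → 1
Sat 19:30 start G → 2
Sat 22:00 start E → 3
Sat 23:30 end E → 2
Sat 23:30 end F → 1
Sat 23:30 end G → 0
Sun 07:30 start H → 1
Sun 08:00 start I → 2
Sun 12:30 end I → 1
Sun 15:00 end H → 0
Peak is 3, at Sat 22:00 (E, F, G).

3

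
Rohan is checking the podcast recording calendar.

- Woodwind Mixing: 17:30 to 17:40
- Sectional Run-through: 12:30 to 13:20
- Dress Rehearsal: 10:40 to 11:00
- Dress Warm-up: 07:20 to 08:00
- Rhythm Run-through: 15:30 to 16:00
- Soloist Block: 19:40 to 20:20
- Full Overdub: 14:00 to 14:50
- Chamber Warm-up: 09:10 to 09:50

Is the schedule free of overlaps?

Yes

Sorted by start: Dress Warm-up, Chamber Warm-up, Dress Rehearsal, Sectional Run-through, Full Overdub, Rhythm Run-through, Woodwind Mixing, Soloist Block.
Chamber Warm-up starts after Dress Warm-up ends — done with Dress Warm-up.
Dress Rehearsal starts after Chamber Warm-up ends — done with Chamber Warm-up.
Sectional Run-through starts after Dress Rehearsal ends — done with Dress Rehearsal.
Full Overdub starts after Sectional Run-through ends — done with Sectional Run-through.
Rhythm Run-through starts after Full Overdub ends — done with Full Overdub.
Woodwind Mixing starts after Rhythm Run-through ends — done with Rhythm Run-through.
Soloist Block starts after Woodwind Mixing ends.
Every pair is clear; the schedule has no overlaps.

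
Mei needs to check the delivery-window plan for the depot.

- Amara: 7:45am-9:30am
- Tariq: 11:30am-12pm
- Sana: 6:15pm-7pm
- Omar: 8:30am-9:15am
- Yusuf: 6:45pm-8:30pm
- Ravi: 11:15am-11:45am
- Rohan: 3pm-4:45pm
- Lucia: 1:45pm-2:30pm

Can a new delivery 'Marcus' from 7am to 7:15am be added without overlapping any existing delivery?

Yes — the slot is free

Amara: starts 7:45am at or after Marcus ends 7:15am → clear.
Omar: starts 8:30am at or after Marcus ends 7:15am → clear.
Ravi: starts 11:15am at or after Marcus ends 7:15am → clear.
Tariq: starts 11:30am at or after Marcus ends 7:15am → clear.
Lucia: starts 1:45pm at or after Marcus ends 7:15am → clear.
Rohan: starts 3pm at or after Marcus ends 7:15am → clear.
Sana: starts 6:15pm at or after Marcus ends 7:15am → clear.
Yusuf: starts 6:45pm at or after Marcus ends 7:15am → clear.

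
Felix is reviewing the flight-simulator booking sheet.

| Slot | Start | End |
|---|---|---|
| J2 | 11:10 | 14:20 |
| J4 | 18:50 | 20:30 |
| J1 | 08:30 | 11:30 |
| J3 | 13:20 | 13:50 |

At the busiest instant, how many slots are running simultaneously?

2

Sweep the timeline, counting +1 at each start and −1 at each end (ends before starts at a tie):
08:30 start J1 → 1
11:10 start J2 → 2
11:30 end J1 → 1
13:20 start J3 → 2
13:50 end J3 → 1
14:20 end J2 → 0
18:50 start J4 → 1
20:30 end J4 → 0
Peak is 2, at 11:10 (J1, J2).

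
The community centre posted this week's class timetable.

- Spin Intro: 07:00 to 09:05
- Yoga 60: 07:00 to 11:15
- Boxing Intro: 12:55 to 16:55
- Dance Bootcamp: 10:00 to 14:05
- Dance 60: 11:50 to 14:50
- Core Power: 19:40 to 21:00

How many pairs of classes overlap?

5

Sorted by start: Spin Intro, Yoga 60, Dance Bootcamp, Dance 60, Boxing Intro, Core Power.
Yoga 60 starts before Spin Intro ends → Spin Intro and Yoga 60 overlap.
Dance Bootcamp starts after Spin Intro ends — done with Spin Intro.
Dance Bootcamp starts before Yoga 60 ends → Yoga 60 and Dance Bootcamp overlap.
Dance 60 starts after Yoga 60 ends — done with Yoga 60.
Dance 60 starts before Dance Bootcamp ends → Dance Bootcamp and Dance 60 overlap.
Boxing Intro starts before Dance Bootcamp ends → Dance Bootcamp and Boxing Intro overlap.
Core Power starts after Dance Bootcamp ends.
Boxing Intro starts before Dance 60 ends → Dance 60 and Boxing Intro overlap.
Core Power starts after Dance 60 ends.
Core Power starts after Boxing Intro ends.
Overlapping pairs: Boxing Intro & Dance 60, Boxing Intro & Dance Bootcamp, Dance 60 & Dance Bootcamp, Dance Bootcamp & Yoga 60, Spin Intro & Yoga 60 — 5 in total.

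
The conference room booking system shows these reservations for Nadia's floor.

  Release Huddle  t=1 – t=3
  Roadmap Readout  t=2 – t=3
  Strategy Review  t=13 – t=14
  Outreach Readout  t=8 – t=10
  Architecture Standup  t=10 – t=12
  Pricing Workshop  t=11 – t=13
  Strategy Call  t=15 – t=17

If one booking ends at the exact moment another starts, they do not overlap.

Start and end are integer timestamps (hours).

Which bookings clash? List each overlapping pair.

Architecture Standup & Pricing Workshop, Release Huddle & Roadmap Readout

Sorted by start: Release Huddle, Roadmap Readout, Outreach Readout, Architecture Standup, Pricing Workshop, Strategy Review, Strategy Call.
Roadmap Readout starts before Release Huddle ends → Release Huddle and Roadmap Readout overlap.
Outreach Readout starts after Release Huddle ends; Release Huddle is clear from here.
Outreach Readout starts after Roadmap Readout ends; Roadmap Readout is clear from here.
Architecture Standup starts exactly when Outreach Readout ends (back-to-back, no overlap); Outreach Readout is clear from here.
Pricing Workshop starts before Architecture Standup ends → Architecture Standup and Pricing Workshop overlap.
Strategy Review starts after Architecture Standup ends; Architecture Standup is clear from here.
Strategy Review starts exactly when Pricing Workshop ends (back-to-back, no overlap); Pricing Workshop is clear from here.
Strategy Call starts after Strategy Review ends.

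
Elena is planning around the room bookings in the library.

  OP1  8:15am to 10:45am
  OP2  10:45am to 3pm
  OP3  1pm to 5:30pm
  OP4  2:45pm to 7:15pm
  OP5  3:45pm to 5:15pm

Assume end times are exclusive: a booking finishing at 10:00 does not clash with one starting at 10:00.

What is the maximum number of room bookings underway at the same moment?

Walk through starts and ends in time order (an end at T is processed before a start at T):
8:15am start OP1 → 1
10:45am end OP1 → 0
10:45am start OP2 → 1
1pm start OP3 → 2
2:45pm start OP4 → 3
3pm end OP2 → 2
3:45pm start OP5 → 3
5:15pm end OP5 → 2
5:30pm end OP3 → 1
7:15pm end OP4 → 0
Peak is 3, at 2:45pm (OP2, OP3, OP4).

3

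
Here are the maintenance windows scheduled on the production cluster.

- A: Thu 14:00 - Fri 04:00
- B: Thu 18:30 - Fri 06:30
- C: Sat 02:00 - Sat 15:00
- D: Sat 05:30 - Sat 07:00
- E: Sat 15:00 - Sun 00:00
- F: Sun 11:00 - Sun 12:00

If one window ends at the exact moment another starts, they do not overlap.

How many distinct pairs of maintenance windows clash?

Sorted by start: A, B, C, D, E, F.
B starts before A ends → A and B overlap.
C starts after A ends, so A has no further overlaps.
C starts after B ends, so B has no further overlaps.
D starts before C ends → C and D overlap.
E starts exactly when C ends (back-to-back, no overlap), so C has no further overlaps.
E starts after D ends, so D has no further overlaps.
F starts after E ends.
Overlapping pairs: A & B, C & D — 2 in total.

2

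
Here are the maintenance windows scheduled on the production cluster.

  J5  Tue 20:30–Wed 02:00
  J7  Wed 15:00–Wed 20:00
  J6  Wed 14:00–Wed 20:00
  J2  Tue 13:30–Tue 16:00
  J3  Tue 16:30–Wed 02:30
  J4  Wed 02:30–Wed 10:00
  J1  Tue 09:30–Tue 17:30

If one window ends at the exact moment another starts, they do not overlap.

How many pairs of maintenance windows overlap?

4

Sorted by start: J1, J2, J3, J5, J4, J6, J7.
J2 starts before J1 ends → J1 and J2 overlap.
J3 starts before J1 ends → J1 and J3 overlap.
J5 starts after J1 ends — done with J1.
J3 starts after J2 ends — done with J2.
J5 starts before J3 ends → J3 and J5 overlap.
J4 starts exactly when J3 ends (back-to-back, no overlap) — done with J3.
J4 starts after J5 ends — done with J5.
J6 starts after J4 ends — done with J4.
J7 starts before J6 ends → J6 and J7 overlap.
Overlapping pairs: J1 & J2, J1 & J3, J3 & J5, J6 & J7 — 4 in total.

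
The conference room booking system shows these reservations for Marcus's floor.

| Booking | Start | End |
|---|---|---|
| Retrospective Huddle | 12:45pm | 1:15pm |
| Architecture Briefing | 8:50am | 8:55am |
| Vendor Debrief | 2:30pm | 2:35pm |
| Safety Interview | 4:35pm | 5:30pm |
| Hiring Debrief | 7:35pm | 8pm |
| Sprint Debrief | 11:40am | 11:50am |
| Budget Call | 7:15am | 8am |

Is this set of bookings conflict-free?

Yes

Two intervals overlap when each starts before the other ends.
Sorted by start: Budget Call, Architecture Briefing, Sprint Debrief, Retrospective Huddle, Vendor Debrief, Safety Interview, Hiring Debrief.
Architecture Briefing starts after Budget Call ends — done with Budget Call.
Sprint Debrief starts after Architecture Briefing ends — done with Architecture Briefing.
Retrospective Huddle starts after Sprint Debrief ends — done with Sprint Debrief.
Vendor Debrief starts after Retrospective Huddle ends — done with Retrospective Huddle.
Safety Interview starts after Vendor Debrief ends — done with Vendor Debrief.
Hiring Debrief starts after Safety Interview ends.
Every pair is clear; the schedule has no overlaps.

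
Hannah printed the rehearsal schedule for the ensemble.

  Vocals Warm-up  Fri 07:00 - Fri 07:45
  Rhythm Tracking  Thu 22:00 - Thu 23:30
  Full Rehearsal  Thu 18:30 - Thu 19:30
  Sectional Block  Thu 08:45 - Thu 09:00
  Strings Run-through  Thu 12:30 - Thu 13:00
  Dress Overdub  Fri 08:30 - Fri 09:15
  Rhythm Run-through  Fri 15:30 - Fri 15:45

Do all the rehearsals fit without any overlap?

Sorted by start: Sectional Block, Strings Run-through, Full Rehearsal, Rhythm Tracking, Vocals Warm-up, Dress Overdub, Rhythm Run-through.
Strings Run-through starts after Sectional Block ends — done with Sectional Block.
Full Rehearsal starts after Strings Run-through ends — done with Strings Run-through.
Rhythm Tracking starts after Full Rehearsal ends — done with Full Rehearsal.
Vocals Warm-up starts after Rhythm Tracking ends — done with Rhythm Tracking.
Dress Overdub starts after Vocals Warm-up ends — done with Vocals Warm-up.
Rhythm Run-through starts after Dress Overdub ends.
Every pair is clear; the schedule has no overlaps.

Yes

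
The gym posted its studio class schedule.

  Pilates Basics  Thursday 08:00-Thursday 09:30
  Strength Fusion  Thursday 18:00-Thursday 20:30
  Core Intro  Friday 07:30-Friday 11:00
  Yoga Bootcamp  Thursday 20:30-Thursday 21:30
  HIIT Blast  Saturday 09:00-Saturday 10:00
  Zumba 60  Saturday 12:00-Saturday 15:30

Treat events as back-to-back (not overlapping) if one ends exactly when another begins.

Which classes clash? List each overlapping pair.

no overlapping pairs

Sorted by start: Pilates Basics, Strength Fusion, Yoga Bootcamp, Core Intro, HIIT Blast, Zumba 60.
Strength Fusion starts after Pilates Basics ends, so nothing later overlaps Pilates Basics either.
Yoga Bootcamp starts exactly when Strength Fusion ends (back-to-back, no overlap), so nothing later overlaps Strength Fusion either.
Core Intro starts after Yoga Bootcamp ends, so nothing later overlaps Yoga Bootcamp either.
HIIT Blast starts after Core Intro ends, so nothing later overlaps Core Intro either.
Zumba 60 starts after HIIT Blast ends.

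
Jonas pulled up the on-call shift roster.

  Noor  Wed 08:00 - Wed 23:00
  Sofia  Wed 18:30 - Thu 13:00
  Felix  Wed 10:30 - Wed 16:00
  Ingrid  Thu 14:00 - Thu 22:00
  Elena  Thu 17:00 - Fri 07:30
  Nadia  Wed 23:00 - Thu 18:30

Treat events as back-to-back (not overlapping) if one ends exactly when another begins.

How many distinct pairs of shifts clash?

6

Two intervals overlap when each starts before the other ends.
Sorted by start: Noor, Felix, Sofia, Nadia, Ingrid, Elena.
Felix starts before Noor ends → Noor and Felix overlap.
Sofia starts before Noor ends → Noor and Sofia overlap.
Nadia starts exactly when Noor ends (back-to-back, no overlap), so nothing later overlaps Noor either.
Sofia starts after Felix ends, so nothing later overlaps Felix either.
Nadia starts before Sofia ends → Sofia and Nadia overlap.
Ingrid starts after Sofia ends, so nothing later overlaps Sofia either.
Ingrid starts before Nadia ends → Nadia and Ingrid overlap.
Elena starts before Nadia ends → Nadia and Elena overlap.
Elena starts before Ingrid ends → Ingrid and Elena overlap.
Overlapping pairs: Elena & Ingrid, Elena & Nadia, Felix & Noor, Ingrid & Nadia, Nadia & Sofia, Noor & Sofia — 6 in total.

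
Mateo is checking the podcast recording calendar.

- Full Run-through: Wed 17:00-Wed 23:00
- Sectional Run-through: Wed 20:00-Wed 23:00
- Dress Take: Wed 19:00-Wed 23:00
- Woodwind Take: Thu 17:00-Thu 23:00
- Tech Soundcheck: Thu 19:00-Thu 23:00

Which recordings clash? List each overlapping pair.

Two intervals overlap when each starts before the other ends.
Sorted by start: Full Run-through, Dress Take, Sectional Run-through, Woodwind Take, Tech Soundcheck.
Dress Take starts before Full Run-through ends → Full Run-through and Dress Take overlap.
Sectional Run-through starts before Full Run-through ends → Full Run-through and Sectional Run-through overlap.
Woodwind Take starts after Full Run-through ends, so nothing later overlaps Full Run-through either.
Sectional Run-through starts before Dress Take ends → Dress Take and Sectional Run-through overlap.
Woodwind Take starts after Dress Take ends, so nothing later overlaps Dress Take either.
Woodwind Take starts after Sectional Run-through ends, so nothing later overlaps Sectional Run-through either.
Tech Soundcheck starts before Woodwind Take ends → Woodwind Take and Tech Soundcheck overlap.

Dress Take & Full Run-through, Dress Take & Sectional Run-through, Full Run-through & Sectional Run-through, Tech Soundcheck & Woodwind Take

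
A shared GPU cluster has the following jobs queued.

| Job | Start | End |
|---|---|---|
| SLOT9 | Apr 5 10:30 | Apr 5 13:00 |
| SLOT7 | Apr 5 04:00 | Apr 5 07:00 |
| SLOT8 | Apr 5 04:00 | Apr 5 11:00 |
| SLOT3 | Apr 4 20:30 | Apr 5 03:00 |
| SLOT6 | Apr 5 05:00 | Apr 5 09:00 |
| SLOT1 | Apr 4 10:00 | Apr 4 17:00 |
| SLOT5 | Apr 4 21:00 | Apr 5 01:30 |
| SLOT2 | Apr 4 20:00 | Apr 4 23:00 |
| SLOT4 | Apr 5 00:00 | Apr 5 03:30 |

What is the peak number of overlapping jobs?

3

Walk through starts and ends in time order (an end at T is processed before a start at T):
Apr 4 10:00 start SLOT1 → 1
Apr 4 17:00 end SLOT1 → 0
Apr 4 20:00 start SLOT2 → 1
Apr 4 20:30 start SLOT3 → 2
Apr 4 21:00 start SLOT5 → 3
Apr 4 23:00 end SLOT2 → 2
Apr 5 00:00 start SLOT4 → 3
Apr 5 01:30 end SLOT5 → 2
Apr 5 03:00 end SLOT3 → 1
Apr 5 03:30 end SLOT4 → 0
Apr 5 04:00 start SLOT7 → 1
Apr 5 04:00 start SLOT8 → 2
Apr 5 05:00 start SLOT6 → 3
Apr 5 07:00 end SLOT7 → 2
Apr 5 09:00 end SLOT6 → 1
Apr 5 10:30 start SLOT9 → 2
Apr 5 11:00 end SLOT8 → 1
Apr 5 13:00 end SLOT9 → 0
Peak is 3, at Apr 4 21:00 (SLOT2, SLOT3, SLOT5).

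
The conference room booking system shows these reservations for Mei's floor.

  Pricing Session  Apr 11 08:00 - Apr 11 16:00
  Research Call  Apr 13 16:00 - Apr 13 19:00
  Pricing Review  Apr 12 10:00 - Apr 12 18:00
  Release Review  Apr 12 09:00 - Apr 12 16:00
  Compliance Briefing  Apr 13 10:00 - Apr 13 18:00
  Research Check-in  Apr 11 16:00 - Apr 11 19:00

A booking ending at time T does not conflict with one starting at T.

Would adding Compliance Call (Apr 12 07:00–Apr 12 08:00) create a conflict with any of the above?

Pricing Session: ends Apr 11 16:00 at or before Compliance Call starts Apr 12 07:00 → clear.
Research Check-in: ends Apr 11 19:00 at or before Compliance Call starts Apr 12 07:00 → clear.
Release Review: starts Apr 12 09:00 at or after Compliance Call ends Apr 12 08:00 → clear.
Pricing Review: starts Apr 12 10:00 at or after Compliance Call ends Apr 12 08:00 → clear.
Compliance Briefing: starts Apr 13 10:00 at or after Compliance Call ends Apr 12 08:00 → clear.
Research Call: starts Apr 13 16:00 at or after Compliance Call ends Apr 12 08:00 → clear.

No — it doesn't clash with anything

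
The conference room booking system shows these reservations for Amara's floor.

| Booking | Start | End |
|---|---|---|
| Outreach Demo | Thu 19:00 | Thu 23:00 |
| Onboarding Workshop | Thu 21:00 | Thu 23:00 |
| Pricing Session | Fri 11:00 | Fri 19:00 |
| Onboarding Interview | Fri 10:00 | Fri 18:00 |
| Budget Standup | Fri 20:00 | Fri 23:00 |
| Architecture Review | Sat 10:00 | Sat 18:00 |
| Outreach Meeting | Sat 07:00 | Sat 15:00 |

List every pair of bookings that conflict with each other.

Architecture Review & Outreach Meeting, Onboarding Interview & Pricing Session, Onboarding Workshop & Outreach Demo

Two intervals overlap when each starts before the other ends.
Sorted by start: Outreach Demo, Onboarding Workshop, Onboarding Interview, Pricing Session, Budget Standup, Outreach Meeting, Architecture Review.
Onboarding Workshop starts before Outreach Demo ends → Outreach Demo and Onboarding Workshop overlap.
Onboarding Interview starts after Outreach Demo ends; Outreach Demo is clear from here.
Onboarding Interview starts after Onboarding Workshop ends; Onboarding Workshop is clear from here.
Pricing Session starts before Onboarding Interview ends → Onboarding Interview and Pricing Session overlap.
Budget Standup starts after Onboarding Interview ends; Onboarding Interview is clear from here.
Budget Standup starts after Pricing Session ends; Pricing Session is clear from here.
Outreach Meeting starts after Budget Standup ends; Budget Standup is clear from here.
Architecture Review starts before Outreach Meeting ends → Outreach Meeting and Architecture Review overlap.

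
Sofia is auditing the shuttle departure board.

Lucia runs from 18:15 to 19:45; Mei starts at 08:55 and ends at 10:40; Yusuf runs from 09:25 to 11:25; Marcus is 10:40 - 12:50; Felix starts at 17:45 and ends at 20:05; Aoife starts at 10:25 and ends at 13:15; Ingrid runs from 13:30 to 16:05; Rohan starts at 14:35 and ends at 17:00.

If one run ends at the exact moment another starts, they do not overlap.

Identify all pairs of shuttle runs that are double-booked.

Aoife & Marcus, Aoife & Mei, Aoife & Yusuf, Felix & Lucia, Ingrid & Rohan, Marcus & Yusuf, Mei & Yusuf

Two intervals overlap when each starts before the other ends.
Sorted by start: Mei, Yusuf, Aoife, Marcus, Ingrid, Rohan, Felix, Lucia.
Yusuf starts before Mei ends → Mei and Yusuf overlap.
Aoife starts before Mei ends → Mei and Aoife overlap.
Marcus starts exactly when Mei ends (back-to-back, no overlap) — done with Mei.
Aoife starts before Yusuf ends → Yusuf and Aoife overlap.
Marcus starts before Yusuf ends → Yusuf and Marcus overlap.
Ingrid starts after Yusuf ends — done with Yusuf.
Marcus starts before Aoife ends → Aoife and Marcus overlap.
Ingrid starts after Aoife ends — done with Aoife.
Ingrid starts after Marcus ends — done with Marcus.
Rohan starts before Ingrid ends → Ingrid and Rohan overlap.
Felix starts after Ingrid ends — done with Ingrid.
Felix starts after Rohan ends — done with Rohan.
Lucia starts before Felix ends → Felix and Lucia overlap.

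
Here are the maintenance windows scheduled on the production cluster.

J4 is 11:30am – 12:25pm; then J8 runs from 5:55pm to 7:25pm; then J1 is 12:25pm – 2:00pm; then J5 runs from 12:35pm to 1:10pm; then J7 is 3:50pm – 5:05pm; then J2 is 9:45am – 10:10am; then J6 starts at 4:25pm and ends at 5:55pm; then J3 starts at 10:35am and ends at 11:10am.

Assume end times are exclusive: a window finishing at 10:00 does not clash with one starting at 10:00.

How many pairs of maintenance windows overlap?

2

Sorted by start: J2, J3, J4, J1, J5, J7, J6, J8.
J3 starts after J2 ends; J2 is clear from here.
J4 starts after J3 ends; J3 is clear from here.
J1 starts exactly when J4 ends (back-to-back, no overlap); J4 is clear from here.
J5 starts before J1 ends → J1 and J5 overlap.
J7 starts after J1 ends; J1 is clear from here.
J7 starts after J5 ends; J5 is clear from here.
J6 starts before J7 ends → J7 and J6 overlap.
J8 starts after J7 ends.
J8 starts exactly when J6 ends (back-to-back, no overlap).
Overlapping pairs: J1 & J5, J6 & J7 — 2 in total.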